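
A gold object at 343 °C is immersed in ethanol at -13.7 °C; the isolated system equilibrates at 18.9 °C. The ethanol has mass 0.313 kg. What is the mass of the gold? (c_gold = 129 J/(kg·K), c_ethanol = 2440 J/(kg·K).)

Let T be the final temperature. ΣQ_i = 0:
m×129×(18.9 − 343) + 0.313×2440×(18.9 − (-13.7)) = 0
-41809 m = -24897
m = -24897/-41809 ≈ 0.5955 kg

m ≈ 0.596 kg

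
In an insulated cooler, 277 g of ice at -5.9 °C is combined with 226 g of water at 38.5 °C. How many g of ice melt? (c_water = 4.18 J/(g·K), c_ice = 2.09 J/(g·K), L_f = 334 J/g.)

m_melted ≈ 98.7 g

Water can give up m c ΔT = 226×4.18×38.5 = 36370 J before reaching 0 °C.
Warming the ice to 0 °C takes 277×2.09×5.9 = 3415.7 J, leaving 32954 J for melting.
To melt every bit of ice: 277×334 = 92518 J.
Since 32954 < 92518 J, not all the ice melts; equilibrium is at 0 °C.
m_melt = 32954 / L_f = 98.67 g.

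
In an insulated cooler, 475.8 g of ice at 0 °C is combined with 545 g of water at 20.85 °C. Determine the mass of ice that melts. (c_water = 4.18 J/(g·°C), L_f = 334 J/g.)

m_melted ≈ 142 g

Cooling the water to 0 °C releases 545×4.18×20.85 = 47498 J.
Melting all 475.8 g of ice would need 475.8×334 = 158917 J.
47498 J < 158917 J, so only part of the ice melts and the system sits at 0 °C.
m_melt = 47498 / L_f = 142.2 g.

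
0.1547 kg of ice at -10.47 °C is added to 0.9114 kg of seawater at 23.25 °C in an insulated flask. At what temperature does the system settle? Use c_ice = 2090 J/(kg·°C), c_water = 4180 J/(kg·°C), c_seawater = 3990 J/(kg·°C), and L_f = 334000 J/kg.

Net heat exchanged in the isolated system is zero:
warm ice to 0 °C: 0.1547·2090·(0 − (-10.47)) = 3385.2
  fusion: m_ice L_f = 0.1547·334000 = 51670
  warm the meltwater: 646.65 T
  seawater: 3636.5(T − 23.25)
4283.1 T = 84548 − 55055 = 29493
T ≈ 6.89 °C — above 0 °C, consistent with complete melting.

T_f ≈ 6.9 °C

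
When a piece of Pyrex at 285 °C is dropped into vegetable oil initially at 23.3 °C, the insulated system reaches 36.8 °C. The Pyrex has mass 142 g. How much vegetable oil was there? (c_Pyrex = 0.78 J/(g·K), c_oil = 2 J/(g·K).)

Heat lost by the Pyrex = heat gained by the oil:
142×0.78×(285 − 36.8) = m×2×(36.8 − 23.3)
27 m = 27491  ⇒  m ≈ 1018 g

m ≈ 1020 g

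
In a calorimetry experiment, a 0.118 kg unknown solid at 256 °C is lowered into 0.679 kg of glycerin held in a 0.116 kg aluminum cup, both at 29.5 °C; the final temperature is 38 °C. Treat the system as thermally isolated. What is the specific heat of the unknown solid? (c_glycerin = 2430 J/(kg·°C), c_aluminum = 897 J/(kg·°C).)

c ≈ 580 J/(kg·°C)

Setting the total heat transfer to zero:
0.118×c×(38 − 256) + 0.679×2430×(38 − 29.5) + 0.116×897×(38 − 29.5) = 0
-25.72 c = -14909
c = -14909/-25.72 ≈ 579.6 J/(kg·°C)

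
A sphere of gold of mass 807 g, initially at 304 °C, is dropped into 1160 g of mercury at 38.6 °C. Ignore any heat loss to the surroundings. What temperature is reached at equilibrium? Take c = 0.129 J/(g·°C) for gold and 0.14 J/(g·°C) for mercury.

T_f ≈ 142.3 °C

Setting the total heat transfer to zero:
807·0.129·(T − 304) + 1160·0.14·(T − 38.6) = 0
104.1(T − 304) + 162.4(T − 38.6) = 0
266.5 T = 37916
T = 37916/266.5 ≈ 142.27 °C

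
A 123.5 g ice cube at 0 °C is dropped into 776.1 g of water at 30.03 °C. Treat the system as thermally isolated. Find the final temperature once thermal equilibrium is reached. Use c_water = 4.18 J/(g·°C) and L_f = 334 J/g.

Heat gained plus heat lost sum to zero:
melt ice: 123.5·334 = 41249
  warm the meltwater: 516.23 T
  water: 3244.1(T − 30.03)
3760.3 T = 97420 − 41249 = 56171
T ≈ 14.94 °C. Since T > 0 °C, the all-ice-melts assumption holds.

T_f ≈ 14.9 °C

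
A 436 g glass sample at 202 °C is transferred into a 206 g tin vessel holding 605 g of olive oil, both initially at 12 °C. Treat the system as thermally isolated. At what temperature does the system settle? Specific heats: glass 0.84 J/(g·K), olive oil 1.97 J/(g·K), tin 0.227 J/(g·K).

T_f ≈ 55.4 °C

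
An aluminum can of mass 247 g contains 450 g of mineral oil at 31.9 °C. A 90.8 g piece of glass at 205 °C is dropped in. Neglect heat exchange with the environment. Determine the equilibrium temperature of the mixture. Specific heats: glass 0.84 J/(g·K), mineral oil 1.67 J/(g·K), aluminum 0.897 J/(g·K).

Energy conservation, ΣQ = 0:
90.8·0.84·(T − 205) + 450·1.67·(T − 31.9) + 247·0.897·(T − 31.9) = 0
76.27(T − 205) + 751.5(T − 31.9) + 221.56(T − 31.9) = 0
1049.3 T = 46676
T = 46676/1049.3 ≈ 44.48 °C

T_f ≈ 44.5 °C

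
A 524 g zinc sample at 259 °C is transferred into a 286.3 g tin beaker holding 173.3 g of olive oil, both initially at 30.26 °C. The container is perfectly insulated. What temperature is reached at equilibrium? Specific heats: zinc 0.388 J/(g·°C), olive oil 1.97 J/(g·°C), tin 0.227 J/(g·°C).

T_f ≈ 106.5 °C

Net heat exchanged in the isolated system is zero:
524*0.388*(T − 259) + 173.3*1.97*(T − 30.26) + 286.3*0.227*(T − 30.26) = 0
(203.31 + 341.4 + 64.99) T = 203.31*259 + 341.4*30.26 + 64.99*30.26
T = 64955/609.7 ≈ 106.54 °C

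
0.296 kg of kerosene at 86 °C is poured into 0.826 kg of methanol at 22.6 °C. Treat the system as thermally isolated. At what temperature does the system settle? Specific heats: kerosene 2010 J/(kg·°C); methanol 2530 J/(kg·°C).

T_f ≈ 36.6 °C

Conservation of energy gives ΣQ = 0:
0.296·2010·(T − 86) + 0.826·2530·(T − 22.6) = 0
2684.7 T = 98396
T = 98396/2684.7 ≈ 36.65 °C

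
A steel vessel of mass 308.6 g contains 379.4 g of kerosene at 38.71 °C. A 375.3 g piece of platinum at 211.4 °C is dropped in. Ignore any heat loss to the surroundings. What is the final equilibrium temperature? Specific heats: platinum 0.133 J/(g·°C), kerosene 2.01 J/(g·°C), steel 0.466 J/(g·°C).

T_f is the heat-capacity-weighted average of the initial temperatures:
T_f = (49.91*211.4 + 762.59*38.71 + 143.81*38.71) / (49.91 + 762.59 + 143.81)
    = 45639 / 956.32 ≈ 47.72 °C

T_f ≈ 47.7 °C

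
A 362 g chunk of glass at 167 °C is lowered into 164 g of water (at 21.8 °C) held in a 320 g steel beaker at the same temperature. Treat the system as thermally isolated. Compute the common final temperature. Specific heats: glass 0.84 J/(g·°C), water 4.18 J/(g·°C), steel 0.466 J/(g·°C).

T_f = Σ m_i c_i T_i / Σ m_i c_i:
T_f = (304.08×167 + 685.52×21.8 + 149.12×21.8) / (304.08 + 685.52 + 149.12)
    = 68977 / 1138.7 ≈ 60.57 °C

T_f ≈ 60.6 °C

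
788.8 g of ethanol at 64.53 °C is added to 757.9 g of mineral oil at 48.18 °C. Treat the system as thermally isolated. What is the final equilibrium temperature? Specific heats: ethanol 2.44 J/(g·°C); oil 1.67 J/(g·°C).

Setting the total heat transfer to zero:
788.8·2.44·(T − 64.53) + 757.9·1.67·(T − 48.18) = 0
3190.4 T = 185180
T ≈ 58.04 °C

T_f ≈ 58.0 °C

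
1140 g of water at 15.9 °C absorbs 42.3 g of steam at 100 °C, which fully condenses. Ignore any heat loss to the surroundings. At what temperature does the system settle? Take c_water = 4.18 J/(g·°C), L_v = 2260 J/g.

T_f ≈ 38.3 °C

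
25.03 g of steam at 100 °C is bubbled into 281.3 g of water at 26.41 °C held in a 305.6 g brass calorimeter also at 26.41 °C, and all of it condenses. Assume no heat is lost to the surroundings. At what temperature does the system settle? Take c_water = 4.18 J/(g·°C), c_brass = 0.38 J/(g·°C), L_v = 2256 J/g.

T_f ≈ 72.4 °C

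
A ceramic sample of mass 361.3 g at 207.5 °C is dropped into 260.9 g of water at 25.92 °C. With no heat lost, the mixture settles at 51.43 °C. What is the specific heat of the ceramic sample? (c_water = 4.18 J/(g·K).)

m_s c (T_s − T_f) = m_water c_water (T_f − T_0):
361.3×c×(207.5 − 51.43) = 260.9×4.18×(51.43 − 25.92)
56388 c = 27820  ⇒  c ≈ 0.4934 J/(g·K)

c ≈ 0.493 J/(g·K)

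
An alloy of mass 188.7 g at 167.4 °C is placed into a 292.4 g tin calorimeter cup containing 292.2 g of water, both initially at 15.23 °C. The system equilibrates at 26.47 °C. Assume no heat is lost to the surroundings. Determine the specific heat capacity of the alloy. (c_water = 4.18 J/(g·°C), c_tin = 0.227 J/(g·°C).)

Taking heat into each body as positive, Σ m c ΔT = 0:
188.7×c×(26.47 − 167.4) + 292.2×4.18×(26.47 − 15.23) + 292.4×0.227×(26.47 − 15.23) = 0
-26593 c = -14475
c = -14475/-26593 ≈ 0.5443 J/(g·°C)

c ≈ 0.544 J/(g·°C)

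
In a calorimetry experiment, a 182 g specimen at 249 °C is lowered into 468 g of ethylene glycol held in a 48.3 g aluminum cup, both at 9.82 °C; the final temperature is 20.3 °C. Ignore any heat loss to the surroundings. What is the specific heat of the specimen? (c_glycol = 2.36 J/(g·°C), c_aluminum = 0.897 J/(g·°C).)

Setting the total heat transfer to zero:
182×c×(20.3 − 249) + 468×2.36×(20.3 − 9.82) + 48.3×0.897×(20.3 − 9.82) = 0
-41623 c = -12029
c = -12029/-41623 ≈ 0.289 J/(g·°C)

c ≈ 0.289 J/(g·°C)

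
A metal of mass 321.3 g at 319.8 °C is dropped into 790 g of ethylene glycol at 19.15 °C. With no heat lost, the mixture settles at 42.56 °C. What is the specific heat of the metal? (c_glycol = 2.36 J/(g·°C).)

c ≈ 0.49 J/(g·°C)

Heat lost by the metal = heat gained by the glycol:
321.3·c·(319.8 − 42.56) = 790·2.36·(42.56 − 19.15)
89077 c = 43646  ⇒  c ≈ 0.49 J/(g·°C)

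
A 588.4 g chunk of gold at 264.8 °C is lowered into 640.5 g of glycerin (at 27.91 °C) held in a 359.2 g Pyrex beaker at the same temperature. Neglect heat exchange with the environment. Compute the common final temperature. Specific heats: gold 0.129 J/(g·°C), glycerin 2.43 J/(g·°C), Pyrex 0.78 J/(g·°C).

T_f ≈ 37.3 °C

Let T be the final temperature. ΣQ_i = 0:
588.4×0.129×(T − 264.8) + 640.5×2.43×(T − 27.91) + 359.2×0.78×(T − 27.91) = 0
(75.9 + 1556.4 + 280.18) T = 75.9×264.8 + 1556.4×27.91 + 280.18×27.91
T = 71359/1912.5 ≈ 37.31 °C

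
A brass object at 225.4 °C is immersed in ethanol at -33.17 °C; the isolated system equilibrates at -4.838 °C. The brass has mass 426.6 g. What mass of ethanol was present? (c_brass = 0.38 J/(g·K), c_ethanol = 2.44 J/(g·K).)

|Q_brass| = |Q_ethanol|:
426.6·0.38·(225.4 − -4.838) = m·2.44·(-4.838 − (-33.17))
69.13 m = 37323  ⇒  m ≈ 539.9 g

m ≈ 540 g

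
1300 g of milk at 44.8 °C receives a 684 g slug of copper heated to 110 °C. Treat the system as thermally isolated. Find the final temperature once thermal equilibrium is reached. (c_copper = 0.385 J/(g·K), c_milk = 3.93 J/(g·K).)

T_f = Σ m_i c_i T_i / Σ m_i c_i:
T_f = (263.34×110 + 5109×44.8) / (263.34 + 5109)
    = 257851 / 5372.3 ≈ 48.00 °C

T_f ≈ 48.0 °C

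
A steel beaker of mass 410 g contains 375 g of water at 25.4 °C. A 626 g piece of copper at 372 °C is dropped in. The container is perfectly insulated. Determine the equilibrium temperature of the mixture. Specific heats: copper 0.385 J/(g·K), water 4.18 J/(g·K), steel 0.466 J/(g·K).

T_f ≈ 67.2 °C

With ΣQ=0 the equilibrium temperature is the m·c-weighted mean:
T_f = (241.01·372 + 1567.5·25.4 + 191.06·25.4) / (241.01 + 1567.5 + 191.06)
    = 134323 / 1999.6 ≈ 67.18 °C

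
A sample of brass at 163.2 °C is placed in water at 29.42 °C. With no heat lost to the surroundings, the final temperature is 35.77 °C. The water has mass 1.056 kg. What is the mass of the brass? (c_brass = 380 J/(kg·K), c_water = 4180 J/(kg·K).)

m ≈ 0.579 kg

Energy conservation, ΣQ = 0:
m×380×(35.77 − 163.2) + 1.056×4180×(35.77 − 29.42) = 0
-48423 m = -28029
m = -28029/-48423 ≈ 0.5788 kg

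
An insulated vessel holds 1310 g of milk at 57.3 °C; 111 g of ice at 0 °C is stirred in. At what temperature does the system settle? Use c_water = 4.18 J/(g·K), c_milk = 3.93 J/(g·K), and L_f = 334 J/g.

T_f ≈ 46.0 °C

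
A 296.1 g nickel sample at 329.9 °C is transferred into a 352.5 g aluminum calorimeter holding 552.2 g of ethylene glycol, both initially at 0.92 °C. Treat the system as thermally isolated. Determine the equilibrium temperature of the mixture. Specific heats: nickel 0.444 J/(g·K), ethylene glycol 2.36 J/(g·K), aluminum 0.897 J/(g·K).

Conservation of energy gives ΣQ = 0:
296.1*0.444*(T − 329.9) + 552.2*2.36*(T − 0.92) + 352.5*0.897*(T − 0.92) = 0
131.47(T − 329.9) + 1303.2(T − 0.92) + 316.19(T − 0.92) = 0
1750.9 T = 44861
T = 44861 / 1750.9 = 25.6 °C

T_f ≈ 25.6 °C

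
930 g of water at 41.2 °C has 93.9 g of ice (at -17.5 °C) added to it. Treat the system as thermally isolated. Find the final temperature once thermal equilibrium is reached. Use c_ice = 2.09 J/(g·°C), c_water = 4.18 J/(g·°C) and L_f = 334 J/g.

T_f ≈ 29.3 °C

Energy conservation, ΣQ = 0:
ice -17.5→0 °C: 93.9×2.09×17.5 = 3434.4
  latent heat to melt: 93.9×334 = 31363
  meltwater 0→T: 93.9×4.18×T = 392.5 T
  water: 3887.4(T − 41.2)
4279.9 T = 160161 − 34797 = 125364
T ≈ 29.29 °C — above 0 °C, consistent with complete melting.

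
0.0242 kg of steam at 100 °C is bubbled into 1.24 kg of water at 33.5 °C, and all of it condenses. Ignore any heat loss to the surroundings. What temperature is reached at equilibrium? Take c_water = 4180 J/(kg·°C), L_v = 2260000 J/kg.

Net heat exchanged in the isolated system is zero:
latent heat released on condensation: 0.0242×2260000 = 54692; condensate cools 100→T: 0.0242×4180×(T − 100) = 101.16(T − 100); original water: 5183.2(T − 33.5)
5284.4 T = 54692 + 10116 + 173637 = 238445
T ≈ 45.12 °C, under the boiling point, so the assumption holds.

T_f ≈ 45.1 °C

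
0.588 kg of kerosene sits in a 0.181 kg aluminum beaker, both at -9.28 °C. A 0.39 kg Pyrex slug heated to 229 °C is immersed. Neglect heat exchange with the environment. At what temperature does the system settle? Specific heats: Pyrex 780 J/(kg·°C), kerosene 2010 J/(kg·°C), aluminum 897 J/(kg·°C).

T_f ≈ 34.7 °C

Setting the total heat transfer to zero:
0.39×780×(T − 229) + 0.588×2010×(T − (-9.28)) + 0.181×897×(T − (-9.28)) = 0
1648.4 T = 57187
T = 57187 / 1648.4 = 34.7 °C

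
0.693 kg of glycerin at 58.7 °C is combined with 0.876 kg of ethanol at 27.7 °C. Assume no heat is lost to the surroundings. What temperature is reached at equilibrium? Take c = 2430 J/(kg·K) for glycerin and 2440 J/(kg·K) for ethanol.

T_f is the heat-capacity-weighted average of the initial temperatures:
T_f = (1684×58.7 + 2137.4×27.7) / (1684 + 2137.4)
    = 158057 / 3821.4 ≈ 41.36 °C

T_f ≈ 41.4 °C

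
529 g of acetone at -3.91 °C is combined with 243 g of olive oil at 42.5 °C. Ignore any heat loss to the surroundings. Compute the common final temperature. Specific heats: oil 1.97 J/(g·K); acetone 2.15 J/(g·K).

T_f is the heat-capacity-weighted average of the initial temperatures:
T_f = (478.71·42.5 + 1137.3·(-3.91)) / (478.71 + 1137.3)
    = 15898 / 1616.1 ≈ 9.84 °C

T_f ≈ 9.8 °C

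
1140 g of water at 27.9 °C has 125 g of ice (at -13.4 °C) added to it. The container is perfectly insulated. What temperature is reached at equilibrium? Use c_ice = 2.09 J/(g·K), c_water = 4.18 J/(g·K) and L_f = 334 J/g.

Energy balance with sensible and latent terms:
warm ice to 0 °C: 125×2.09×(0 − (-13.4)) = 3500.8
  melt ice: 125×334 = 41750
  meltwater 0→T: 125×4.18×T = 522.5 T
  water cools: 1140×4.18×(T − 27.9) = 4765.2(T − 27.9)
5287.7 T = 132949 − 45251 = 87698
T ≈ 16.59 °C. Since T > 0 °C, the all-ice-melts assumption holds.

T_f ≈ 16.6 °C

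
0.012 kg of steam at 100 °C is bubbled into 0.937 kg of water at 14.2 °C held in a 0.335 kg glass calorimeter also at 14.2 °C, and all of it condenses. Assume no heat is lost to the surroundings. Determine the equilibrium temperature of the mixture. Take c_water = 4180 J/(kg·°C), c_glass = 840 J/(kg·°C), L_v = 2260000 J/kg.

T_f ≈ 21.6 °C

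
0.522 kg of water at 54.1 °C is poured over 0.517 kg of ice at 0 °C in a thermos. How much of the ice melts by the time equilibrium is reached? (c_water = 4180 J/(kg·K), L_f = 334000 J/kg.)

Cooling the water to 0 °C releases 0.522·4180·54.1 = 118044 J.
To melt every bit of ice: 0.517·334000 = 172678 J.
That's not enough to melt it all — equilibrium is at 0 °C with ice remaining.
m_melted·334000 = 118044  ⇒  m_melted ≈ 0.3534 kg.

m_melted ≈ 0.353 kg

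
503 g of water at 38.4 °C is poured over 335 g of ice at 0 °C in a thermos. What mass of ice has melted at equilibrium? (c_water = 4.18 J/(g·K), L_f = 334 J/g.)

m_melted ≈ 242 g

Cooling the water to 0 °C releases 503·4.18·38.4 = 80738 J.
Melting all 335 g of ice would need 335·334 = 111890 J.
That's not enough to melt it all — equilibrium is at 0 °C with ice remaining.
m_melted·334 = 80738  ⇒  m_melted ≈ 241.7 g.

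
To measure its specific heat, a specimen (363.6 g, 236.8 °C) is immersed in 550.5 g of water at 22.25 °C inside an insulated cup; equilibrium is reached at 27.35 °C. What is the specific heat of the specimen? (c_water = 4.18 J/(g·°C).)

Heat lost by the specimen = heat gained by the water:
363.6×c×(236.8 − 27.35) = 550.5×4.18×(27.35 − 22.25)
76156 c = 11736  ⇒  c ≈ 0.1541 J/(g·°C)

c ≈ 0.154 J/(g·°C)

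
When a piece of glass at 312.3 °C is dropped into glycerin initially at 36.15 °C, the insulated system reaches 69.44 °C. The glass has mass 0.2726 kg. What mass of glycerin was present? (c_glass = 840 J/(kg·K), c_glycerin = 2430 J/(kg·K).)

m ≈ 0.687 kg

|Q_glass| = |Q_glycerin|:
0.2726×840×(312.3 − 69.44) = m×2430×(69.44 − 36.15)
80895 m = 55611  ⇒  m ≈ 0.6874 kg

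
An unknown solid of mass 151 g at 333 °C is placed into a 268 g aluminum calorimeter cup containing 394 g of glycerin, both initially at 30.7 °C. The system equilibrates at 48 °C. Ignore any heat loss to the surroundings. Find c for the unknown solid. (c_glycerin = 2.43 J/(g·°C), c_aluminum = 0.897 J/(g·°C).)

c ≈ 0.482 J/(g·°C)

Setting the total heat transfer to zero:
151·c·(48 − 333) + 394·2.43·(48 − 30.7) + 268·0.897·(48 − 30.7) = 0
-43035 c = -20722
c = -20722/-43035 ≈ 0.4815 J/(g·°C)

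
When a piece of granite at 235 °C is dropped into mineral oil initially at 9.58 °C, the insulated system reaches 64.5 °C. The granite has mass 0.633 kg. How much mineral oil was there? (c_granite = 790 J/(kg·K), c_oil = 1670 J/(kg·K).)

m ≈ 0.93 kg

Heat lost by the granite = heat gained by the oil:
0.633·790·(235 − 64.5) = m·1670·(64.5 − 9.58)
91716 m = 85262  ⇒  m ≈ 0.9296 kg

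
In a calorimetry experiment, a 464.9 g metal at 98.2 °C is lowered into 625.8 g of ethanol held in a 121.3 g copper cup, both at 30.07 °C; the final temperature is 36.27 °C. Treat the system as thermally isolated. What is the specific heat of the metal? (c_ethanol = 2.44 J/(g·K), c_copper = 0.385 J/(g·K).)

c ≈ 0.339 J/(g·K)

Conservation of energy gives ΣQ = 0:
464.9×c×(36.27 − 98.2) + 625.8×2.44×(36.27 − 30.07) + 121.3×0.385×(36.27 − 30.07) = 0
-28791 c = -9756.6
c = -9756.6/-28791 ≈ 0.3389 J/(g·K)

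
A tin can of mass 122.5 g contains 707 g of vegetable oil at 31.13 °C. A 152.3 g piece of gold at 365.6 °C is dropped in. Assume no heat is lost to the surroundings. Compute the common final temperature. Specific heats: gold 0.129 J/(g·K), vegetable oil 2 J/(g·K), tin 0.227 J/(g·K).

T_f ≈ 35.6 °C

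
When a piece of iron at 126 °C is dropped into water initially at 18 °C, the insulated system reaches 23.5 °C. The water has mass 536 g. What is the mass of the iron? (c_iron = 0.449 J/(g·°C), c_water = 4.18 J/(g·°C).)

Heat lost by the iron = heat gained by the water:
m×0.449×(126 − 23.5) = 536×4.18×(23.5 − 18)
46.02 m = 12323  ⇒  m ≈ 267.8 g

m ≈ 268 g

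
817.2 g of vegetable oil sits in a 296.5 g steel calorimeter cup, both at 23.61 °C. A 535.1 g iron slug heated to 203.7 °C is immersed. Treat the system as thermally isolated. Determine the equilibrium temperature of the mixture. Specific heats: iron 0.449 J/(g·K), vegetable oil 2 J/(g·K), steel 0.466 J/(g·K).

T_f ≈ 45.1 °C

Net heat exchanged in the isolated system is zero:
535.1*0.449*(T − 203.7) + 817.2*2*(T − 23.61) + 296.5*0.466*(T − 23.61) = 0
2012.8 T = 90791
T = 90791 / 2012.8 = 45.1 °C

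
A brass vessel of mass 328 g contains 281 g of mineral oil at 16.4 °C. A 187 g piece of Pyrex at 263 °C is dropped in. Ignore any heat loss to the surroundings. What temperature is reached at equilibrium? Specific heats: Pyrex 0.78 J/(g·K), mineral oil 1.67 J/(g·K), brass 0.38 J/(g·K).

T_f ≈ 65.0 °C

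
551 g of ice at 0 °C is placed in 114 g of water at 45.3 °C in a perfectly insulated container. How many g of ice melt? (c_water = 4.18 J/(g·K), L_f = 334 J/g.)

Cooling the water to 0 °C releases 114×4.18×45.3 = 21586 J.
To melt every bit of ice: 551×334 = 184034 J.
That's not enough to melt it all — equilibrium is at 0 °C with ice remaining.
m_melt = 21586 / L_f = 64.63 g.

m_melted ≈ 64.6 g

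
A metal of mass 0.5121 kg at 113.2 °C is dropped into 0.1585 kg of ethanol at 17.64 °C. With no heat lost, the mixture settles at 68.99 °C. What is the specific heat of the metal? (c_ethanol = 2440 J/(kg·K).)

Let T be the final temperature. ΣQ_i = 0:
0.5121×c×(68.99 − 113.2) + 0.1585×2440×(68.99 − 17.64) = 0
-22.64 c = -19859
c = -19859/-22.64 ≈ 877.2 J/(kg·K)

c ≈ 877 J/(kg·K)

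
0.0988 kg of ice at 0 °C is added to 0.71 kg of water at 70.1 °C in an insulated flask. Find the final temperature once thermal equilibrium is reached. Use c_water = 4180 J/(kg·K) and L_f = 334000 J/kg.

T_f ≈ 51.8 °C

Net heat exchanged in the isolated system is zero:
fusion: m_ice L_f = 0.0988·334000 = 32999; warm the meltwater: 412.98 T; water: 2967.8(T − 70.1)
3380.8 T = 208043 − 32999 = 175044
T ≈ 51.78 °C — above 0 °C, consistent with complete melting.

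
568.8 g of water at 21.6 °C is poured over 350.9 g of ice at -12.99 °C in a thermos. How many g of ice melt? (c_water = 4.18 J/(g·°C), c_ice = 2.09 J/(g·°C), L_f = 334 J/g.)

m_melted ≈ 125 g

Cooling the water to 0 °C releases 568.8·4.18·21.6 = 51356 J.
Warming the ice to 0 °C takes 350.9·2.09·12.99 = 9526.6 J, leaving 41829 J for melting.
Melting all 350.9 g of ice would need 350.9·334 = 117201 J.
That's not enough to melt it all — equilibrium is at 0 °C with ice remaining.
m_melt = 41829 / L_f = 125.2 g.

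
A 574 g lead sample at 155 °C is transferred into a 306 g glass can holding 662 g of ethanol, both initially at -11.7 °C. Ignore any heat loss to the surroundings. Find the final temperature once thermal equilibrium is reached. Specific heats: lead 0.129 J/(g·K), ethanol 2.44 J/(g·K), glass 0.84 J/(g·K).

Heat gained plus heat lost sum to zero:
574·0.129·(T − 155) + 662·2.44·(T − (-11.7)) + 306·0.84·(T − (-11.7)) = 0
1946.4 T = -10429
T = -10429 / 1946.4 = -5.36 °C

T_f ≈ -5.4 °C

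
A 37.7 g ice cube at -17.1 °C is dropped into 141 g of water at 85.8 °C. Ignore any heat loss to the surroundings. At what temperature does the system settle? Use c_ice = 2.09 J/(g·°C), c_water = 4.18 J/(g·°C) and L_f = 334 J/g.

Net heat exchanged in the isolated system is zero:
warm ice to 0 °C: 37.7·2.09·(0 − (-17.1)) = 1347.4
  fusion: m_ice L_f = 37.7·334 = 12592
  warm the meltwater: 157.59 T
  water: 589.38(T − 85.8)
746.97 T = 50569 − 13939 = 36630
T ≈ 49.04 °C — above 0 °C, consistent with complete melting.

T_f ≈ 49.0 °C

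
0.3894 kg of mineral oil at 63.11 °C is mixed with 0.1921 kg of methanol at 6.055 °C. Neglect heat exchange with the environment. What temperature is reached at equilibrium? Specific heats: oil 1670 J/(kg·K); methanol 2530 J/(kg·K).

T_f = Σ m_i c_i T_i / Σ m_i c_i:
T_f = (650.3×63.11 + 486.01×6.055) / (650.3 + 486.01)
    = 43983 / 1136.3 ≈ 38.71 °C

T_f ≈ 38.7 °C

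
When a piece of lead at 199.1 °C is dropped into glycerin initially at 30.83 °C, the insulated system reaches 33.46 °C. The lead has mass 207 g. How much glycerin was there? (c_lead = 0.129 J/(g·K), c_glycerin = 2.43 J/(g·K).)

|Q_lead| = |Q_glycerin|:
207×0.129×(199.1 − 33.46) = m×2.43×(33.46 − 30.83)
6.391 m = 4423.1  ⇒  m ≈ 692.1 g

m ≈ 692 g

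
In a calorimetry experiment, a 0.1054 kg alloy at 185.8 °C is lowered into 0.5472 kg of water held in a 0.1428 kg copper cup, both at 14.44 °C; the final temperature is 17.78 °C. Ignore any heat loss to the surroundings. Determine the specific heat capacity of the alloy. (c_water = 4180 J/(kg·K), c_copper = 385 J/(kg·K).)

c ≈ 442 J/(kg·K)

Let T be the final temperature. ΣQ_i = 0:
0.1054×c×(17.78 − 185.8) + 0.5472×4180×(17.78 − 14.44) + 0.1428×385×(17.78 − 14.44) = 0
-17.71 c = -7823.2
c = -7823.2/-17.71 ≈ 441.8 J/(kg·K)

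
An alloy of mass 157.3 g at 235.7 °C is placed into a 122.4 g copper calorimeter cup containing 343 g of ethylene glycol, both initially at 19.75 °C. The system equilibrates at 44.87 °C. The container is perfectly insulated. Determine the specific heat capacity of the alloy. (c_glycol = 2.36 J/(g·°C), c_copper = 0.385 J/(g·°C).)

c ≈ 0.717 J/(g·°C)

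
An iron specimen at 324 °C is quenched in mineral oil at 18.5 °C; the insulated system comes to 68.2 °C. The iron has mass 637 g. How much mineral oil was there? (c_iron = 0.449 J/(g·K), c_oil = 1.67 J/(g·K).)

m ≈ 881 g

|Q_iron| = |Q_oil|:
637·0.449·(324 − 68.2) = m·1.67·(68.2 − 18.5)
83 m = 73162  ⇒  m ≈ 881.5 g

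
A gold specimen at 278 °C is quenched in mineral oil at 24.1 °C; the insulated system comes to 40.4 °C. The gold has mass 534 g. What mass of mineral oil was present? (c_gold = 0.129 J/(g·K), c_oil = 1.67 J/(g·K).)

m ≈ 601 g

Let T be the final temperature. ΣQ_i = 0:
534×0.129×(40.4 − 278) + m×1.67×(40.4 − 24.1) = 0
27.22 m = 16367
m = 16367/27.22 ≈ 601.3 g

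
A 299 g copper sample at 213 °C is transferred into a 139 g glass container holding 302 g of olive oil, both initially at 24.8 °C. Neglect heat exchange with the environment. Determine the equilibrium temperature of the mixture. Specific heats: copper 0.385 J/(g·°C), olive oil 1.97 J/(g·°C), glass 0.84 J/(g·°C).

Conservation of energy gives ΣQ = 0:
299·0.385·(T − 213) + 302·1.97·(T − 24.8) + 139·0.84·(T − 24.8) = 0
115.12(T − 213) + 594.94(T − 24.8) + 116.76(T − 24.8) = 0
(115.12 + 594.94 + 116.76) T = 115.12·213 + 594.94·24.8 + 116.76·24.8
T = 42170 / 826.81 = 51 °C

T_f ≈ 51.0 °C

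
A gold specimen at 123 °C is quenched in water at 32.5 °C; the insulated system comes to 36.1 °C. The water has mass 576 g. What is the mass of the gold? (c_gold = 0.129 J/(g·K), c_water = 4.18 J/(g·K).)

m ≈ 773 g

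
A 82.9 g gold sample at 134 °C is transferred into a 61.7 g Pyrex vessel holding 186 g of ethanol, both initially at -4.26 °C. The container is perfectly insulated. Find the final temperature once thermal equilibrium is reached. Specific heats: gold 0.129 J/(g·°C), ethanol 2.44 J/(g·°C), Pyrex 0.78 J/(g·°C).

T_f ≈ -1.4 °C

Energy conservation, ΣQ = 0:
82.9·0.129·(T − 134) + 186·2.44·(T − (-4.26)) + 61.7·0.78·(T − (-4.26)) = 0
10.69(T − 134) + 453.84(T − (-4.26)) + 48.13(T − (-4.26)) = 0
512.66 T = -705.37
T = -705.37/512.66 ≈ -1.38 °C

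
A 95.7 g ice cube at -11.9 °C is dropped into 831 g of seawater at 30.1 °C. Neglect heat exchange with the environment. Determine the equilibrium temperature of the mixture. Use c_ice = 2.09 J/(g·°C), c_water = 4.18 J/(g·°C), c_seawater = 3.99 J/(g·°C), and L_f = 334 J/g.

T_f ≈ 17.6 °C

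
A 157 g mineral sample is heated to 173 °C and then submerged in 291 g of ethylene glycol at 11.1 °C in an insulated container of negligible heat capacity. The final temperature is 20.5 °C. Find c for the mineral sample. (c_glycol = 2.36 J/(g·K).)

Heat lost by the mineral sample = heat gained by the glycol:
157·c·(173 − 20.5) = 291·2.36·(20.5 − 11.1)
23942 c = 6455.5  ⇒  c ≈ 0.2696 J/(g·K)

c ≈ 0.27 J/(g·K)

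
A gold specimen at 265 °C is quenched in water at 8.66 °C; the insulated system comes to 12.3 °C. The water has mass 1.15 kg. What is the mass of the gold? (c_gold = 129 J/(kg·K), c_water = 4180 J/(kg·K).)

m ≈ 0.537 kg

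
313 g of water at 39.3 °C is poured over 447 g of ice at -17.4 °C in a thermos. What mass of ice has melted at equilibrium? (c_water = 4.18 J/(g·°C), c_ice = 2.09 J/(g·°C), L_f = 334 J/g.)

Cooling the water to 0 °C releases 313·4.18·39.3 = 51418 J.
Warming the ice to 0 °C takes 447·2.09·17.4 = 16256 J, leaving 35162 J for melting.
To melt every bit of ice: 447·334 = 149298 J.
35162 J < 149298 J, so only part of the ice melts and the system sits at 0 °C.
m_melted·334 = 35162  ⇒  m_melted ≈ 105.3 g.

m_melted ≈ 105 g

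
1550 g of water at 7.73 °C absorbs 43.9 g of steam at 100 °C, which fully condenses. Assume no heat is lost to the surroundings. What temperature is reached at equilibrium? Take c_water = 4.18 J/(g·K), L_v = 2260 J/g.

T_f ≈ 25.2 °C

Sum of m c ΔT and latent-heat terms is zero:
steam→water at 100 °C releases m L_v = 43.9×2260 = 99214; condensate cools 100→T: 43.9×4.18×(T − 100) = 183.5(T − 100); original water: 6479(T − 7.73)
6662.5 T = 99214 + 18350 + 50083 = 167647
T ≈ 25.16 °C, under the boiling point, so the assumption holds.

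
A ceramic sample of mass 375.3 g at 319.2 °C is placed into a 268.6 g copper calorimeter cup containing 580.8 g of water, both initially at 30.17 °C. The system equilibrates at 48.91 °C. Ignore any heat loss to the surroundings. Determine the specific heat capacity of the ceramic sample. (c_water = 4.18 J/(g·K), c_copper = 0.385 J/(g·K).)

Let T be the final temperature. ΣQ_i = 0:
375.3×c×(48.91 − 319.2) + 580.8×4.18×(48.91 − 30.17) + 268.6×0.385×(48.91 − 30.17) = 0
-101440 c = -47434
c = -47434/-101440 ≈ 0.4676 J/(g·K)

c ≈ 0.468 J/(g·K)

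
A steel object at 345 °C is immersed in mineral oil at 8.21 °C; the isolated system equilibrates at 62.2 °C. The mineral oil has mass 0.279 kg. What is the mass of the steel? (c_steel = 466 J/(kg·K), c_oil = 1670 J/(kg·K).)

m ≈ 0.191 kg

Heat lost by the steel = heat gained by the oil:
m·466·(345 − 62.2) = 0.279·1670·(62.2 − 8.21)
131785 m = 25156  ⇒  m ≈ 0.1909 kg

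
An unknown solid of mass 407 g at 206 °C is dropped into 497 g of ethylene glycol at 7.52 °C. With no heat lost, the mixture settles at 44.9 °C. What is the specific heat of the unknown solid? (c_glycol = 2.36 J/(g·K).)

c ≈ 0.669 J/(g·K)

m_s c (T_s − T_f) = m_glycol c_glycol (T_f − T_0):
407·c·(206 − 44.9) = 497·2.36·(44.9 − 7.52)
65568 c = 43844  ⇒  c ≈ 0.6687 J/(g·K)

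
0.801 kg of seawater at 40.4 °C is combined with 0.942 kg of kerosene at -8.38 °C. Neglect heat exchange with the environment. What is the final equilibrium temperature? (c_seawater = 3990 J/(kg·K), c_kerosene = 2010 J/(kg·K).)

Setting the total heat transfer to zero:
0.801*3990*(T − 40.4) + 0.942*2010*(T − (-8.38)) = 0
3196(T − 40.4) + 1893.4(T − (-8.38)) = 0
5089.4 T = 113251
T = 113251 / 5089.4 = 22.3 °C

T_f ≈ 22.3 °C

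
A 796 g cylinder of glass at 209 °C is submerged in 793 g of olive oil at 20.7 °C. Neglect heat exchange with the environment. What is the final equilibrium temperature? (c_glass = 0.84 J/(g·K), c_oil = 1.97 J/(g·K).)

|Q_glass| = |Q_oil|:
796*0.84*(209 − T) = 793*1.97*(T − 20.7)
668.64(209 − T) = 1562.2(T − 20.7)
2230.8 T = 172084  ⇒  T ≈ 77.14 °C

T_f ≈ 77.1 °C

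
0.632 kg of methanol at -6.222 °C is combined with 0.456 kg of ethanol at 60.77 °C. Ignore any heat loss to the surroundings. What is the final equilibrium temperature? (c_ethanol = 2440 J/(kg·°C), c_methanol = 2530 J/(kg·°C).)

T_f = Σ m_i c_i T_i / Σ m_i c_i:
T_f = (1112.6*60.77 + 1599*(-6.222)) / (1112.6 + 1599)
    = 57666 / 2711.6 ≈ 21.27 °C

T_f ≈ 21.3 °C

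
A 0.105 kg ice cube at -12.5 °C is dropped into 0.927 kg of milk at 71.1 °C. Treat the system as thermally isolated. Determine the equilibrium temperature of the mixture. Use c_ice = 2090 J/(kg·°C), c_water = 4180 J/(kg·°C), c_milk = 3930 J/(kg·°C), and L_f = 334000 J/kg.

Sum of m c ΔT and latent-heat terms is zero:
warm ice to 0 °C: 0.105·2090·(0 − (-12.5)) = 2743.1
  latent heat to melt: 0.105·334000 = 35070
  warm the meltwater: 438.9 T
  milk cools: 0.927·3930·(T − 71.1) = 3643.1(T − 71.1)
4082 T = 259025 − 37813 = 221212
T ≈ 54.19 °C. Since T > 0 °C, the all-ice-melts assumption holds.

T_f ≈ 54.2 °C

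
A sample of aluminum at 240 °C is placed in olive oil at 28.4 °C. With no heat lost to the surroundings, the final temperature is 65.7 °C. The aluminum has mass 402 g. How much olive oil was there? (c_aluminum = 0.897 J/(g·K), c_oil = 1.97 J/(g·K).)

m ≈ 855 g

Net heat exchanged in the isolated system is zero:
402·0.897·(65.7 − 240) + m·1.97·(65.7 − 28.4) = 0
73.48 m = 62852
m = 62852/73.48 ≈ 855.3 g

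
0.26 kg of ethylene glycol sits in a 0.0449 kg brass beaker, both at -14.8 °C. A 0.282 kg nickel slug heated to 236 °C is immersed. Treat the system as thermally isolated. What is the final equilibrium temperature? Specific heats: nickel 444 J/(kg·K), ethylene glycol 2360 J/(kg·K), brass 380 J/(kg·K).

T_f ≈ 26.7 °C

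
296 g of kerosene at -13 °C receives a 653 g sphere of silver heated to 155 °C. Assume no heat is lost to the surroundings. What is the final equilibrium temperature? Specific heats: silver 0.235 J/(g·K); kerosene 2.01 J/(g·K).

Set heat shed by the hot body equal to heat absorbed by the cold body:
653×0.235×(155 − T) = 296×2.01×(T − (-13))
153.45(155 − T) = 594.96(T − (-13))
748.41 T = 16051  ⇒  T ≈ 21.45 °C

T_f ≈ 21.4 °C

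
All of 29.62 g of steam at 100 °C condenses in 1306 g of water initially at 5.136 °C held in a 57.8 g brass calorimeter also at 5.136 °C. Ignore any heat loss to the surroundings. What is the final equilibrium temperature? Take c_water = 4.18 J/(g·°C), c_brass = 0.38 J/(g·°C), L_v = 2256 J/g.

T_f ≈ 19.2 °C

Conservation of energy gives ΣQ = 0:
steam→water at 100 °C releases m L_v = 29.62×2256 = 66823; condensate cools 100→T: 29.62×4.18×(T − 100) = 123.81(T − 100); water warms: 1306×4.18×(T − 5.136) = 5459.1(T − 5.136); cup: 21.96(T − 5.136)
5604.9 T = 66823 + 12381 + 28151 = 107355
T ≈ 19.15 °C — below 100 °C, confirming all the steam condensed.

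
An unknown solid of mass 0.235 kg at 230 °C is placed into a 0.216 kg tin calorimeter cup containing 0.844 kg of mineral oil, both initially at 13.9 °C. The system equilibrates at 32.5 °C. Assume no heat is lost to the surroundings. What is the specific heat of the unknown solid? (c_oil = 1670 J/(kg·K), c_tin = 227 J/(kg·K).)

c ≈ 585 J/(kg·K)

Heat gained plus heat lost sum to zero:
0.235×c×(32.5 − 230) + 0.844×1670×(32.5 − 13.9) + 0.216×227×(32.5 − 13.9) = 0
-46.41 c = -27128
c = -27128/-46.41 ≈ 584.5 J/(kg·K)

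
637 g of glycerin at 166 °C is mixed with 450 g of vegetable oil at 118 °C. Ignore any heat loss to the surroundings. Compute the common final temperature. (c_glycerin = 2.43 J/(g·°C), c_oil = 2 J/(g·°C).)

Energy conservation, ΣQ = 0:
637*2.43*(T − 166) + 450*2*(T − 118) = 0
1547.9(T − 166) + 900(T − 118) = 0
2447.9 T = 363153
T = 363153/2447.9 ≈ 148.35 °C

T_f ≈ 148.4 °C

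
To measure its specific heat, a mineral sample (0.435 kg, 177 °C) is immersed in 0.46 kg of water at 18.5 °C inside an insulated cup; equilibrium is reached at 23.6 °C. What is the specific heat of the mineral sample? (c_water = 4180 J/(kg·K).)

c ≈ 147 J/(kg·K)

Heat lost by the mineral sample = heat gained by the water:
0.435·c·(177 − 23.6) = 0.46·4180·(23.6 − 18.5)
66.73 c = 9806.3  ⇒  c ≈ 147 J/(kg·K)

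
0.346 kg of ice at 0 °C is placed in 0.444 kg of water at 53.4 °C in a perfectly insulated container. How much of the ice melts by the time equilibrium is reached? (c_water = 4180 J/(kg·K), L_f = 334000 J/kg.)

m_melted ≈ 0.297 kg

Cooling the water to 0 °C releases 0.444×4180×53.4 = 99106 J.
To melt every bit of ice: 0.346×334000 = 115564 J.
Since 99106 < 115564 J, not all the ice melts; equilibrium is at 0 °C.
m_melted×334000 = 99106  ⇒  m_melted ≈ 0.2967 kg.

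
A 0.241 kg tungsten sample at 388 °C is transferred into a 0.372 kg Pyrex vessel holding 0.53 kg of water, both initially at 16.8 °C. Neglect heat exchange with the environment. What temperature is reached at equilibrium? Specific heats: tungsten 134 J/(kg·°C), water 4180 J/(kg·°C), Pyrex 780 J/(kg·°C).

T_f ≈ 21.5 °C

T_f = Σ m_i c_i T_i / Σ m_i c_i:
T_f = (32.29·388 + 2215.4·16.8 + 290.16·16.8) / (32.29 + 2215.4 + 290.16)
    = 54623 / 2537.9 ≈ 21.52 °C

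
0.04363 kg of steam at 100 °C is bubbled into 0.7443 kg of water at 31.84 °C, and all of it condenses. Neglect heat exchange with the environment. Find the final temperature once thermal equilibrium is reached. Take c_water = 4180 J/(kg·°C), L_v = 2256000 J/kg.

T_f ≈ 65.5 °C

Energy balance with sensible and latent terms:
steam→water at 100 °C releases m L_v = 0.04363·2256000 = 98429
  condensed water 100 °C→T: 182.37(T − 100)
  original water: 3111.2(T − 31.84)
3293.5 T = 98429 + 18237 + 99060 = 215726
T ≈ 65.50 °C (< 100 °C, so full condensation is consistent).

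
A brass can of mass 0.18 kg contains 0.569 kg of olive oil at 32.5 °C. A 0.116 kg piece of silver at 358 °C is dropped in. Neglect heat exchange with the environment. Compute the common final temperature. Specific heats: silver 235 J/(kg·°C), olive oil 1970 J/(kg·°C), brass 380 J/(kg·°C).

T_f = Σ m_i c_i T_i / Σ m_i c_i:
T_f = (27.26·358 + 1120.9·32.5 + 68.4·32.5) / (27.26 + 1120.9 + 68.4)
    = 48412 / 1216.6 ≈ 39.79 °C

T_f ≈ 39.8 °C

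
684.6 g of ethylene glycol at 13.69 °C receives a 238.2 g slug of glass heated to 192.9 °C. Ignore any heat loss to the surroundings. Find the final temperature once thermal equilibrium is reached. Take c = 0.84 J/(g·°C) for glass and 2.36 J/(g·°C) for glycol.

T_f = Σ m_i c_i T_i / Σ m_i c_i:
T_f = (200.09·192.9 + 1615.7·13.69) / (200.09 + 1615.7)
    = 60715 / 1815.7 ≈ 33.44 °C

T_f ≈ 33.4 °C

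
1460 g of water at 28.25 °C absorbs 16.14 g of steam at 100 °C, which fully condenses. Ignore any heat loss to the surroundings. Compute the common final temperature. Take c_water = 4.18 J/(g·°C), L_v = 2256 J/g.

T_f ≈ 34.9 °C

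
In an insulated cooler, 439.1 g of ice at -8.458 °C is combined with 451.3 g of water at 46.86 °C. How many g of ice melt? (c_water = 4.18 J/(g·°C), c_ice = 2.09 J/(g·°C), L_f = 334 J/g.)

m_melted ≈ 241 g

Cooling the water to 0 °C releases 451.3·4.18·46.86 = 88398 J.
Warming the ice to 0 °C takes 439.1·2.09·8.458 = 7762.1 J, leaving 80636 J for melting.
Fully melting the ice requires m_ice L_f = 439.1·334 = 146659 J.
That's not enough to melt it all — equilibrium is at 0 °C with ice remaining.
m_melt = 80636 / L_f = 241.4 g.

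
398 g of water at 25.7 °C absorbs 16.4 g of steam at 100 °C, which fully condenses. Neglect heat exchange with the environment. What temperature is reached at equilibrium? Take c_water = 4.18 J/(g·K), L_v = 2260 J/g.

T_f ≈ 50.0 °C

Setting the total heat transfer to zero:
condense steam: −16.4·2260 = −37064; condensate cools 100→T: 16.4·4.18·(T − 100) = 68.55(T − 100); original water: 1663.6(T − 25.7)
1732.2 T = 37064 + 6855.2 + 42756 = 86675
T ≈ 50.04 °C (< 100 °C, so full condensation is consistent).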